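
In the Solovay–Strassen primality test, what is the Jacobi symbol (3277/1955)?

1

Reduce the numerator: 3277 ≡ 1322 (mod 1955), so (3277/1955) = (1322/1955).
Factor out 2: 1322 = 2·661. Since 1955 ≡ 3 (mod 8), (2/1955) = -1. Now have -(661/1955).
661 ≡ 1 (mod 4), so quadratic reciprocity gives (661/1955) = (1955/661). Reduce: 1955 ≡ 633 (mod 661). Now have -(633/661).
633 ≡ 1 (mod 4), so quadratic reciprocity gives (633/661) = (661/633). Reduce: 661 ≡ 28 (mod 633). Now have -(28/633).
Factor out 2: 28 = 2^2·7. Since 633 ≡ 1 (mod 8), (2/633) = +1, and (2/633)^2 = +1. Now have -(7/633).
633 ≡ 1 (mod 4), so quadratic reciprocity gives (7/633) = (633/7). Reduce: 633 ≡ 3 (mod 7). Now have -(3/7).
Both 3 ≡ 3 and 7 ≡ 3 (mod 4), so reciprocity gives (3/7) = -(7/3). Reduce: 7 ≡ 1 (mod 3). Now have (1/3).
(1/3) = 1. Collecting the sign factors: 1.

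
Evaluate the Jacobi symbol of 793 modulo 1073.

793 ≡ 1 (mod 4), so quadratic reciprocity gives (793 / 1073) = (1073 / 793). Reduce: 1073 ≡ 280 (mod 793). Now have (280 / 793).
Factor out 2: 280 = 2^3·35. Since 793 ≡ 1 (mod 8), (2 / 793) = +1, and (2 / 793)^3 = +1. Now have (35 / 793).
793 ≡ 1 (mod 4), so quadratic reciprocity gives (35 / 793) = (793 / 35). Reduce: 793 ≡ 23 (mod 35). Now have (23 / 35).
Both 23 ≡ 3 and 35 ≡ 3 (mod 4), so reciprocity gives (23 / 35) = -(35 / 23). Reduce: 35 ≡ 12 (mod 23). Now have -(12 / 23).
Factor out 2: 12 = 2^2·3. Since 23 ≡ 7 (mod 8), (2 / 23) = +1, and (2 / 23)^2 = +1. Now have -(3 / 23).
Both 3 ≡ 3 and 23 ≡ 3 (mod 4), so reciprocity gives (3 / 23) = -(23 / 3). Reduce: 23 ≡ 2 (mod 3). Now have (2 / 3).
Factor out 2: 2 = 2. Since 3 ≡ 3 (mod 8), (2 / 3) = -1. Now have -(1 / 3).
(1 / 3) = 1. Collecting the sign factors: -1.

-1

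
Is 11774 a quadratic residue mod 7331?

(11774/7331)
  = (4443/7331)    [11774 ≡ 4443 mod 7331]
  = -(7331/4443)    [QR: both ≡ 3 mod 4, sign flips]
  = -(2888/4443)    [7331 ≡ 2888 mod 4443]
  = (361/4443)    [4443 ≡ 3 mod 8 ⇒ (2/4443)^3 = -1]
  = (4443/361)    [QR: 361 ≡ 1 mod 4, sign kept]
  = (111/361)    [4443 ≡ 111 mod 361]
  = (361/111)    [QR: 361 ≡ 1 mod 4, sign kept]
  = (28/111)    [361 ≡ 28 mod 111]
  = (7/111)    [111 ≡ 7 mod 8 ⇒ (2/111)^2 = +1]
  = -(111/7)    [QR: both ≡ 3 mod 4, sign flips]
  = -(6/7)    [111 ≡ 6 mod 7]
  = -(3/7)    [7 ≡ 7 mod 8 ⇒ (2/7) = +1]
  = (7/3)    [QR: both ≡ 3 mod 4, sign flips]
  = (1/3)    [7 ≡ 1 mod 3]
  = 1    [(1/3) = 1]
(11774/7331) = 1, and 7331 is prime, so 11774 is a quadratic residue mod 7331.

yes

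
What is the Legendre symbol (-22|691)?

-1

(-22|691)
  = (669|691)    [-22 ≡ 669 mod 691]
  = (691|669)    [QR: 669 ≡ 1 mod 4, sign kept]
  = (22|669)    [691 ≡ 22 mod 669]
  = -(11|669)    [669 ≡ 5 mod 8 ⇒ (2|669) = -1]
  = -(669|11)    [QR: 669 ≡ 1 mod 4, sign kept]
  = -(9|11)    [669 ≡ 9 mod 11]
  = -(11|9)    [QR: 9 ≡ 1 mod 4, sign kept]
  = -(2|9)    [11 ≡ 2 mod 9]
  = -(1|9)    [9 ≡ 1 mod 8 ⇒ (2|9) = +1]
  = -1    [(1|9) = 1]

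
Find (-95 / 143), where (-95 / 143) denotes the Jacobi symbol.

Pull out -1: (-95 / 143) = (-1 / 143)·(95 / 143). Since 143 ≡ 3 (mod 4), (-1 / 143) = -1. Now have -(95 / 143).
Both 95 ≡ 3 and 143 ≡ 3 (mod 4), so reciprocity gives (95 / 143) = -(143 / 95). Reduce: 143 ≡ 48 (mod 95). Now have (48 / 95).
Factor out 2: 48 = 2^4·3. Since 95 ≡ 7 (mod 8), (2 / 95) = +1, and (2 / 95)^4 = +1. Now have (3 / 95).
Both 3 ≡ 3 and 95 ≡ 3 (mod 4), so reciprocity gives (3 / 95) = -(95 / 3). Reduce: 95 ≡ 2 (mod 3). Now have -(2 / 3).
Factor out 2: 2 = 2. Since 3 ≡ 3 (mod 8), (2 / 3) = -1. Now have (1 / 3).
(1 / 3) = 1. Collecting the sign factors: 1.

1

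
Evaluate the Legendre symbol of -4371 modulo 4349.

Reduce the numerator: -4371 ≡ 4327 (mod 4349), so (-4371 / 4349) = (4327 / 4349).
4349 ≡ 1 (mod 4), so quadratic reciprocity gives (4327 / 4349) = (4349 / 4327). Reduce: 4349 ≡ 22 (mod 4327). Now have (22 / 4327).
Factor out 2: 22 = 2·11. Since 4327 ≡ 7 (mod 8), (2 / 4327) = +1. Now have (11 / 4327).
Both 11 ≡ 3 and 4327 ≡ 3 (mod 4), so reciprocity gives (11 / 4327) = -(4327 / 11). Reduce: 4327 ≡ 4 (mod 11). Now have -(4 / 11).
Factor out 2: 4 = 2^2. Since 11 ≡ 3 (mod 8), (2 / 11) = -1, and (2 / 11)^2 = +1. Now have -(1 / 11).
(1 / 11) = 1. Collecting the sign factors: -1.

-1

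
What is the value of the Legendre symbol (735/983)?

-1

Both 735 ≡ 3 and 983 ≡ 3 (mod 4), so reciprocity gives (735/983) = -(983/735). Reduce: 983 ≡ 248 (mod 735). Now have -(248/735).
Factor out 2: 248 = 2^3·31. Since 735 ≡ 7 (mod 8), (2/735) = +1, and (2/735)^3 = +1. Now have -(31/735).
Both 31 ≡ 3 and 735 ≡ 3 (mod 4), so reciprocity gives (31/735) = -(735/31). Reduce: 735 ≡ 22 (mod 31). Now have (22/31).
Factor out 2: 22 = 2·11. Since 31 ≡ 7 (mod 8), (2/31) = +1. Now have (11/31).
Both 11 ≡ 3 and 31 ≡ 3 (mod 4), so reciprocity gives (11/31) = -(31/11). Reduce: 31 ≡ 9 (mod 11). Now have -(9/11).
9 ≡ 1 (mod 4), so quadratic reciprocity gives (9/11) = (11/9). Reduce: 11 ≡ 2 (mod 9). Now have -(2/9).
Factor out 2: 2 = 2. Since 9 ≡ 1 (mod 8), (2/9) = +1. Now have -(1/9).
(1/9) = 1. Collecting the sign factors: -1.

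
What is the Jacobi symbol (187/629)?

0

(187/629)
  = (629/187)    [QR: 629 ≡ 1 mod 4, sign kept]
  = (68/187)    [629 ≡ 68 mod 187]
  = (17/187)    [187 ≡ 3 mod 8 ⇒ (2/187)^2 = +1]
  = (187/17)    [QR: 17 ≡ 1 mod 4, sign kept]
  = (0/17)    [187 ≡ 0 mod 17]
  = 0    [numerator 0, gcd > 1]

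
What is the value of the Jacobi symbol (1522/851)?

-1

Reduce the numerator: 1522 ≡ 671 (mod 851), so (1522/851) = (671/851).
Both 671 ≡ 3 and 851 ≡ 3 (mod 4), so reciprocity gives (671/851) = -(851/671). Reduce: 851 ≡ 180 (mod 671). Now have -(180/671).
Factor out 2: 180 = 2^2·45. Since 671 ≡ 7 (mod 8), (2/671) = +1, and (2/671)^2 = +1. Now have -(45/671).
45 ≡ 1 (mod 4), so quadratic reciprocity gives (45/671) = (671/45). Reduce: 671 ≡ 41 (mod 45). Now have -(41/45).
41 ≡ 1 (mod 4), so quadratic reciprocity gives (41/45) = (45/41). Reduce: 45 ≡ 4 (mod 41). Now have -(4/41).
Factor out 2: 4 = 2^2. Since 41 ≡ 1 (mod 8), (2/41) = +1, and (2/41)^2 = +1. Now have -(1/41).
(1/41) = 1. Collecting the sign factors: -1.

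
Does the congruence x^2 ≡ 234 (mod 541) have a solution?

yes

(234/541)
  = -(117/541)    [541 ≡ 5 mod 8 ⇒ (2/541) = -1]
  = -(541/117)    [QR: 117 ≡ 1 mod 4, sign kept]
  = -(73/117)    [541 ≡ 73 mod 117]
  = -(117/73)    [QR: 73 ≡ 1 mod 4, sign kept]
  = -(44/73)    [117 ≡ 44 mod 73]
  = -(11/73)    [73 ≡ 1 mod 8 ⇒ (2/73)^2 = +1]
  = -(73/11)    [QR: 73 ≡ 1 mod 4, sign kept]
  = -(7/11)    [73 ≡ 7 mod 11]
  = (11/7)    [QR: both ≡ 3 mod 4, sign flips]
  = (4/7)    [11 ≡ 4 mod 7]
  = (1/7)    [7 ≡ 7 mod 8 ⇒ (2/7)^2 = +1]
  = 1    [(1/7) = 1]
The Legendre symbol is 1, so x^2 ≡ 234 (mod 541) has solution.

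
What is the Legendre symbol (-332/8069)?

Pull out -1: (-332/8069) = (-1/8069)·(332/8069). Since 8069 ≡ 1 (mod 4), (-1/8069) = +1. Now have (332/8069).
Factor out 2: 332 = 2^2·83. Since 8069 ≡ 5 (mod 8), (2/8069) = -1, and (2/8069)^2 = +1. Now have (83/8069).
8069 ≡ 1 (mod 4), so quadratic reciprocity gives (83/8069) = (8069/83). Reduce: 8069 ≡ 18 (mod 83). Now have (18/83).
Factor out 2: 18 = 2·9. Since 83 ≡ 3 (mod 8), (2/83) = -1. Now have -(9/83).
9 ≡ 1 (mod 4), so quadratic reciprocity gives (9/83) = (83/9). Reduce: 83 ≡ 2 (mod 9). Now have -(2/9).
Factor out 2: 2 = 2. Since 9 ≡ 1 (mod 8), (2/9) = +1. Now have -(1/9).
(1/9) = 1. Collecting the sign factors: -1.

-1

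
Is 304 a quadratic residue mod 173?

Reduce the numerator: 304 ≡ 131 (mod 173), so (304/173) = (131/173).
173 ≡ 1 (mod 4), so quadratic reciprocity gives (131/173) = (173/131). Reduce: 173 ≡ 42 (mod 131). Now have (42/131).
Factor out 2: 42 = 2·21. Since 131 ≡ 3 (mod 8), (2/131) = -1. Now have -(21/131).
21 ≡ 1 (mod 4), so quadratic reciprocity gives (21/131) = (131/21). Reduce: 131 ≡ 5 (mod 21). Now have -(5/21).
5 ≡ 1 (mod 4), so quadratic reciprocity gives (5/21) = (21/5). Reduce: 21 ≡ 1 (mod 5). Now have -(1/5).
(1/5) = 1. Collecting the sign factors: -1.
The Legendre symbol is -1, so x^2 ≡ 304 (mod 173) has no solution.

no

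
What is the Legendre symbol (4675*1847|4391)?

-1

By multiplicativity, (4675·1847|4391) = (4675|4391)·(1847|4391).
First factor (4675|4391):
Reduce the numerator: 4675 ≡ 284 (mod 4391), so (4675|4391) = (284|4391).
Factor out 2: 284 = 2^2·71. Since 4391 ≡ 7 (mod 8), (2|4391) = +1, and (2|4391)^2 = +1. Now have (71|4391).
Both 71 ≡ 3 and 4391 ≡ 3 (mod 4), so reciprocity gives (71|4391) = -(4391|71). Reduce: 4391 ≡ 60 (mod 71). Now have -(60|71).
Factor out 2: 60 = 2^2·15. Since 71 ≡ 7 (mod 8), (2|71) = +1, and (2|71)^2 = +1. Now have -(15|71).
Both 15 ≡ 3 and 71 ≡ 3 (mod 4), so reciprocity gives (15|71) = -(71|15). Reduce: 71 ≡ 11 (mod 15). Now have (11|15).
Both 11 ≡ 3 and 15 ≡ 3 (mod 4), so reciprocity gives (11|15) = -(15|11). Reduce: 15 ≡ 4 (mod 11). Now have -(4|11).
Factor out 2: 4 = 2^2. Since 11 ≡ 3 (mod 8), (2|11) = -1, and (2|11)^2 = +1. Now have -(1|11).
(1|11) = 1. Collecting the sign factors: -1.
Second factor (1847|4391):
Both 1847 ≡ 3 and 4391 ≡ 3 (mod 4), so reciprocity gives (1847|4391) = -(4391|1847). Reduce: 4391 ≡ 697 (mod 1847). Now have -(697|1847).
697 ≡ 1 (mod 4), so quadratic reciprocity gives (697|1847) = (1847|697). Reduce: 1847 ≡ 453 (mod 697). Now have -(453|697).
453 ≡ 1 (mod 4), so quadratic reciprocity gives (453|697) = (697|453). Reduce: 697 ≡ 244 (mod 453). Now have -(244|453).
Factor out 2: 244 = 2^2·61. Since 453 ≡ 5 (mod 8), (2|453) = -1, and (2|453)^2 = +1. Now have -(61|453).
61 ≡ 1 (mod 4), so quadratic reciprocity gives (61|453) = (453|61). Reduce: 453 ≡ 26 (mod 61). Now have -(26|61).
Factor out 2: 26 = 2·13. Since 61 ≡ 5 (mod 8), (2|61) = -1. Now have (13|61).
13 ≡ 1 (mod 4), so quadratic reciprocity gives (13|61) = (61|13). Reduce: 61 ≡ 9 (mod 13). Now have (9|13).
9 ≡ 1 (mod 4), so quadratic reciprocity gives (9|13) = (13|9). Reduce: 13 ≡ 4 (mod 9). Now have (4|9).
Factor out 2: 4 = 2^2. Since 9 ≡ 1 (mod 8), (2|9) = +1, and (2|9)^2 = +1. Now have (1|9).
(1|9) = 1. Collecting the sign factors: 1.
Product: (-1)·(1) = -1.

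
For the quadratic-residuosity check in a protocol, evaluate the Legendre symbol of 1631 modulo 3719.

Both 1631 ≡ 3 and 3719 ≡ 3 (mod 4), so reciprocity gives (1631/3719) = -(3719/1631). Reduce: 3719 ≡ 457 (mod 1631). Now have -(457/1631).
457 ≡ 1 (mod 4), so quadratic reciprocity gives (457/1631) = (1631/457). Reduce: 1631 ≡ 260 (mod 457). Now have -(260/457).
Factor out 2: 260 = 2^2·65. Since 457 ≡ 1 (mod 8), (2/457) = +1, and (2/457)^2 = +1. Now have -(65/457).
65 ≡ 1 (mod 4), so quadratic reciprocity gives (65/457) = (457/65). Reduce: 457 ≡ 2 (mod 65). Now have -(2/65).
Factor out 2: 2 = 2. Since 65 ≡ 1 (mod 8), (2/65) = +1. Now have -(1/65).
(1/65) = 1. Collecting the sign factors: -1.

-1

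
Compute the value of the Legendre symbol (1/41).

(1/41) = 1. Collecting the sign factors: 1.

1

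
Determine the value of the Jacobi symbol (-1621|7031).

Pull out -1: (-1621|7031) = (-1|7031)·(1621|7031). Since 7031 ≡ 3 (mod 4), (-1|7031) = -1. Now have -(1621|7031).
1621 ≡ 1 (mod 4), so quadratic reciprocity gives (1621|7031) = (7031|1621). Reduce: 7031 ≡ 547 (mod 1621). Now have -(547|1621).
1621 ≡ 1 (mod 4), so quadratic reciprocity gives (547|1621) = (1621|547). Reduce: 1621 ≡ 527 (mod 547). Now have -(527|547).
Both 527 ≡ 3 and 547 ≡ 3 (mod 4), so reciprocity gives (527|547) = -(547|527). Reduce: 547 ≡ 20 (mod 527). Now have (20|527).
Factor out 2: 20 = 2^2·5. Since 527 ≡ 7 (mod 8), (2|527) = +1, and (2|527)^2 = +1. Now have (5|527).
5 ≡ 1 (mod 4), so quadratic reciprocity gives (5|527) = (527|5). Reduce: 527 ≡ 2 (mod 5). Now have (2|5).
Factor out 2: 2 = 2. Since 5 ≡ 5 (mod 8), (2|5) = -1. Now have -(1|5).
(1|5) = 1. Collecting the sign factors: -1.

-1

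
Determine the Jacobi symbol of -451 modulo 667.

Reduce the numerator: -451 ≡ 216 (mod 667), so (-451 / 667) = (216 / 667).
Factor out 2: 216 = 2^3·27. Since 667 ≡ 3 (mod 8), (2 / 667) = -1, and (2 / 667)^3 = -1. Now have -(27 / 667).
Both 27 ≡ 3 and 667 ≡ 3 (mod 4), so reciprocity gives (27 / 667) = -(667 / 27). Reduce: 667 ≡ 19 (mod 27). Now have (19 / 27).
Both 19 ≡ 3 and 27 ≡ 3 (mod 4), so reciprocity gives (19 / 27) = -(27 / 19). Reduce: 27 ≡ 8 (mod 19). Now have -(8 / 19).
Factor out 2: 8 = 2^3. Since 19 ≡ 3 (mod 8), (2 / 19) = -1, and (2 / 19)^3 = -1. Now have (1 / 19).
(1 / 19) = 1. Collecting the sign factors: 1.

1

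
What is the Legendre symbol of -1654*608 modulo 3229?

By multiplicativity, (-1654·608|3229) = (-1654|3229)·(608|3229).
First factor (-1654|3229):
(-1654|3229)
  = (1654|3229)    [3229 ≡ 1 mod 4 ⇒ (-1|3229) = +1]
  = -(827|3229)    [3229 ≡ 5 mod 8 ⇒ (2|3229) = -1]
  = -(3229|827)    [QR: 3229 ≡ 1 mod 4, sign kept]
  = -(748|827)    [3229 ≡ 748 mod 827]
  = -(187|827)    [827 ≡ 3 mod 8 ⇒ (2|827)^2 = +1]
  = (827|187)    [QR: both ≡ 3 mod 4, sign flips]
  = (79|187)    [827 ≡ 79 mod 187]
  = -(187|79)    [QR: both ≡ 3 mod 4, sign flips]
  = -(29|79)    [187 ≡ 29 mod 79]
  = -(79|29)    [QR: 29 ≡ 1 mod 4, sign kept]
  = -(21|29)    [79 ≡ 21 mod 29]
  = -(29|21)    [QR: 21 ≡ 1 mod 4, sign kept]
  = -(8|21)    [29 ≡ 8 mod 21]
  = (1|21)    [21 ≡ 5 mod 8 ⇒ (2|21)^3 = -1]
  = 1    [(1|21) = 1]
Second factor (608|3229):
(608|3229)
  = -(19|3229)    [3229 ≡ 5 mod 8 ⇒ (2|3229)^5 = -1]
  = -(3229|19)    [QR: 3229 ≡ 1 mod 4, sign kept]
  = -(18|19)    [3229 ≡ 18 mod 19]
  = (9|19)    [19 ≡ 3 mod 8 ⇒ (2|19) = -1]
  = (19|9)    [QR: 9 ≡ 1 mod 4, sign kept]
  = (1|9)    [19 ≡ 1 mod 9]
  = 1    [(1|9) = 1]
Product: (1)·(1) = 1.

1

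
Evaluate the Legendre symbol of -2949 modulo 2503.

(-2949|2503)
  = (2057|2503)    [-2949 ≡ 2057 mod 2503]
  = (2503|2057)    [QR: 2057 ≡ 1 mod 4, sign kept]
  = (446|2057)    [2503 ≡ 446 mod 2057]
  = (223|2057)    [2057 ≡ 1 mod 8 ⇒ (2|2057) = +1]
  = (2057|223)    [QR: 2057 ≡ 1 mod 4, sign kept]
  = (50|223)    [2057 ≡ 50 mod 223]
  = (25|223)    [223 ≡ 7 mod 8 ⇒ (2|223) = +1]
  = (223|25)    [QR: 25 ≡ 1 mod 4, sign kept]
  = (23|25)    [223 ≡ 23 mod 25]
  = (25|23)    [QR: 25 ≡ 1 mod 4, sign kept]
  = (2|23)    [25 ≡ 2 mod 23]
  = (1|23)    [23 ≡ 7 mod 8 ⇒ (2|23) = +1]
  = 1    [(1|23) = 1]

1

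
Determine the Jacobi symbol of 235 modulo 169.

(235/169)
  = (66/169)    [235 ≡ 66 mod 169]
  = (33/169)    [169 ≡ 1 mod 8 ⇒ (2/169) = +1]
  = (169/33)    [QR: 33 ≡ 1 mod 4, sign kept]
  = (4/33)    [169 ≡ 4 mod 33]
  = (1/33)    [33 ≡ 1 mod 8 ⇒ (2/33)^2 = +1]
  = 1    [(1/33) = 1]

1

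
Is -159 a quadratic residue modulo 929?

(-159|929)
  = (770|929)    [-159 ≡ 770 mod 929]
  = (385|929)    [929 ≡ 1 mod 8 ⇒ (2|929) = +1]
  = (929|385)    [QR: 385 ≡ 1 mod 4, sign kept]
  = (159|385)    [929 ≡ 159 mod 385]
  = (385|159)    [QR: 385 ≡ 1 mod 4, sign kept]
  = (67|159)    [385 ≡ 67 mod 159]
  = -(159|67)    [QR: both ≡ 3 mod 4, sign flips]
  = -(25|67)    [159 ≡ 25 mod 67]
  = -(67|25)    [QR: 25 ≡ 1 mod 4, sign kept]
  = -(17|25)    [67 ≡ 17 mod 25]
  = -(25|17)    [QR: 17 ≡ 1 mod 4, sign kept]
  = -(8|17)    [25 ≡ 8 mod 17]
  = -(1|17)    [17 ≡ 1 mod 8 ⇒ (2|17)^3 = +1]
  = -1    [(1|17) = 1]
(-159|929) = -1, and 929 is prime, so -159 is not a quadratic residue mod 929.

no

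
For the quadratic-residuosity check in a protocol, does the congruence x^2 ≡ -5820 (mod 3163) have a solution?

Reduce the numerator: -5820 ≡ 506 (mod 3163), so (-5820|3163) = (506|3163).
Factor out 2: 506 = 2·253. Since 3163 ≡ 3 (mod 8), (2|3163) = -1. Now have -(253|3163).
253 ≡ 1 (mod 4), so quadratic reciprocity gives (253|3163) = (3163|253). Reduce: 3163 ≡ 127 (mod 253). Now have -(127|253).
253 ≡ 1 (mod 4), so quadratic reciprocity gives (127|253) = (253|127). Reduce: 253 ≡ 126 (mod 127). Now have -(126|127).
Factor out 2: 126 = 2·63. Since 127 ≡ 7 (mod 8), (2|127) = +1. Now have -(63|127).
Both 63 ≡ 3 and 127 ≡ 3 (mod 4), so reciprocity gives (63|127) = -(127|63). Reduce: 127 ≡ 1 (mod 63). Now have (1|63).
(1|63) = 1. Collecting the sign factors: 1.
The Legendre symbol is 1, so x^2 ≡ -5820 (mod 3163) has solution.

yes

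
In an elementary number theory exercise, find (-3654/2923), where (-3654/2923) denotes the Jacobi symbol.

Reduce the numerator: -3654 ≡ 2192 (mod 2923), so (-3654/2923) = (2192/2923).
Factor out 2: 2192 = 2^4·137. Since 2923 ≡ 3 (mod 8), (2/2923) = -1, and (2/2923)^4 = +1. Now have (137/2923).
137 ≡ 1 (mod 4), so quadratic reciprocity gives (137/2923) = (2923/137). Reduce: 2923 ≡ 46 (mod 137). Now have (46/137).
Factor out 2: 46 = 2·23. Since 137 ≡ 1 (mod 8), (2/137) = +1. Now have (23/137).
137 ≡ 1 (mod 4), so quadratic reciprocity gives (23/137) = (137/23). Reduce: 137 ≡ 22 (mod 23). Now have (22/23).
Factor out 2: 22 = 2·11. Since 23 ≡ 7 (mod 8), (2/23) = +1. Now have (11/23).
Both 11 ≡ 3 and 23 ≡ 3 (mod 4), so reciprocity gives (11/23) = -(23/11). Reduce: 23 ≡ 1 (mod 11). Now have -(1/11).
(1/11) = 1. Collecting the sign factors: -1.

-1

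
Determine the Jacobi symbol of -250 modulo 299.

(-250 / 299)
  = (49 / 299)    [-250 ≡ 49 mod 299]
  = (299 / 49)    [QR: 49 ≡ 1 mod 4, sign kept]
  = (5 / 49)    [299 ≡ 5 mod 49]
  = (49 / 5)    [QR: 5 ≡ 1 mod 4, sign kept]
  = (4 / 5)    [49 ≡ 4 mod 5]
  = (1 / 5)    [5 ≡ 5 mod 8 ⇒ (2 / 5)^2 = +1]
  = 1    [(1 / 5) = 1]

1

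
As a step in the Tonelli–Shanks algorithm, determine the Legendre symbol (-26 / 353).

-1

(-26 / 353)
  = (26 / 353)    [353 ≡ 1 mod 4 ⇒ (-1 / 353) = +1]
  = (13 / 353)    [353 ≡ 1 mod 8 ⇒ (2 / 353) = +1]
  = (353 / 13)    [QR: 13 ≡ 1 mod 4, sign kept]
  = (2 / 13)    [353 ≡ 2 mod 13]
  = -(1 / 13)    [13 ≡ 5 mod 8 ⇒ (2 / 13) = -1]
  = -1    [(1 / 13) = 1]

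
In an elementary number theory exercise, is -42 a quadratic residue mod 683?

no

(-42|683)
  = (641|683)    [-42 ≡ 641 mod 683]
  = (683|641)    [QR: 641 ≡ 1 mod 4, sign kept]
  = (42|641)    [683 ≡ 42 mod 641]
  = (21|641)    [641 ≡ 1 mod 8 ⇒ (2|641) = +1]
  = (641|21)    [QR: 21 ≡ 1 mod 4, sign kept]
  = (11|21)    [641 ≡ 11 mod 21]
  = (21|11)    [QR: 21 ≡ 1 mod 4, sign kept]
  = (10|11)    [21 ≡ 10 mod 11]
  = -(5|11)    [11 ≡ 3 mod 8 ⇒ (2|11) = -1]
  = -(11|5)    [QR: 5 ≡ 1 mod 4, sign kept]
  = -(1|5)    [11 ≡ 1 mod 5]
  = -1    [(1|5) = 1]
The Legendre symbol is -1, so x^2 ≡ -42 (mod 683) has no solution.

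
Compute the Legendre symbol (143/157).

(143/157)
  = (157/143)    [QR: 157 ≡ 1 mod 4, sign kept]
  = (14/143)    [157 ≡ 14 mod 143]
  = (7/143)    [143 ≡ 7 mod 8 ⇒ (2/143) = +1]
  = -(143/7)    [QR: both ≡ 3 mod 4, sign flips]
  = -(3/7)    [143 ≡ 3 mod 7]
  = (7/3)    [QR: both ≡ 3 mod 4, sign flips]
  = (1/3)    [7 ≡ 1 mod 3]
  = 1    [(1/3) = 1]

1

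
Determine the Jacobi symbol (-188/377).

1

(-188/377)
  = (188/377)    [377 ≡ 1 mod 4 ⇒ (-1/377) = +1]
  = (47/377)    [377 ≡ 1 mod 8 ⇒ (2/377)^2 = +1]
  = (377/47)    [QR: 377 ≡ 1 mod 4, sign kept]
  = (1/47)    [377 ≡ 1 mod 47]
  = 1    [(1/47) = 1]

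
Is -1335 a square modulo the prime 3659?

Pull out -1: (-1335|3659) = (-1|3659)·(1335|3659). Since 3659 ≡ 3 (mod 4), (-1|3659) = -1. Now have -(1335|3659).
Both 1335 ≡ 3 and 3659 ≡ 3 (mod 4), so reciprocity gives (1335|3659) = -(3659|1335). Reduce: 3659 ≡ 989 (mod 1335). Now have (989|1335).
989 ≡ 1 (mod 4), so quadratic reciprocity gives (989|1335) = (1335|989). Reduce: 1335 ≡ 346 (mod 989). Now have (346|989).
Factor out 2: 346 = 2·173. Since 989 ≡ 5 (mod 8), (2|989) = -1. Now have -(173|989).
173 ≡ 1 (mod 4), so quadratic reciprocity gives (173|989) = (989|173). Reduce: 989 ≡ 124 (mod 173). Now have -(124|173).
Factor out 2: 124 = 2^2·31. Since 173 ≡ 5 (mod 8), (2|173) = -1, and (2|173)^2 = +1. Now have -(31|173).
173 ≡ 1 (mod 4), so quadratic reciprocity gives (31|173) = (173|31). Reduce: 173 ≡ 18 (mod 31). Now have -(18|31).
Factor out 2: 18 = 2·9. Since 31 ≡ 7 (mod 8), (2|31) = +1. Now have -(9|31).
9 ≡ 1 (mod 4), so quadratic reciprocity gives (9|31) = (31|9). Reduce: 31 ≡ 4 (mod 9). Now have -(4|9).
Factor out 2: 4 = 2^2. Since 9 ≡ 1 (mod 8), (2|9) = +1, and (2|9)^2 = +1. Now have -(1|9).
(1|9) = 1. Collecting the sign factors: -1.
The Legendre symbol is -1, so x^2 ≡ -1335 (mod 3659) has no solution.

no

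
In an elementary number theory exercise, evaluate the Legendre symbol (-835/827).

Pull out -1: (-835/827) = (-1/827)·(835/827). Since 827 ≡ 3 (mod 4), (-1/827) = -1. Now have -(835/827).
Reduce the numerator: 835 ≡ 8 (mod 827), so (835/827) = (8/827).
Factor out 2: 8 = 2^3. Since 827 ≡ 3 (mod 8), (2/827) = -1, and (2/827)^3 = -1. Now have (1/827).
(1/827) = 1. Collecting the sign factors: 1.

1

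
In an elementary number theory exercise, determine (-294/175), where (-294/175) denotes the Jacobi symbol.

Reduce the numerator: -294 ≡ 56 (mod 175), so (-294/175) = (56/175).
Factor out 2: 56 = 2^3·7. Since 175 ≡ 7 (mod 8), (2/175) = +1, and (2/175)^3 = +1. Now have (7/175).
Both 7 ≡ 3 and 175 ≡ 3 (mod 4), so reciprocity gives (7/175) = -(175/7). Reduce: 175 ≡ 0 (mod 7). Now have -(0/7).
The numerator is now 0 with denominator 7 > 1: the symbol is 0.

0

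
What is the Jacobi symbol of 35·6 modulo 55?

By multiplicativity, (35·6/55) = (35/55)·(6/55).
First factor (35/55):
Both 35 ≡ 3 and 55 ≡ 3 (mod 4), so reciprocity gives (35/55) = -(55/35). Reduce: 55 ≡ 20 (mod 35). Now have -(20/35).
Factor out 2: 20 = 2^2·5. Since 35 ≡ 3 (mod 8), (2/35) = -1, and (2/35)^2 = +1. Now have -(5/35).
5 ≡ 1 (mod 4), so quadratic reciprocity gives (5/35) = (35/5). Reduce: 35 ≡ 0 (mod 5). Now have -(0/5).
The numerator is now 0 with denominator 5 > 1: the symbol is 0.
Second factor (6/55):
Factor out 2: 6 = 2·3. Since 55 ≡ 7 (mod 8), (2/55) = +1. Now have (3/55).
Both 3 ≡ 3 and 55 ≡ 3 (mod 4), so reciprocity gives (3/55) = -(55/3). Reduce: 55 ≡ 1 (mod 3). Now have -(1/3).
(1/3) = 1. Collecting the sign factors: -1.
Product: (0)·(-1) = 0.

0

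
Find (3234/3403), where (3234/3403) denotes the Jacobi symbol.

-1

Factor out 2: 3234 = 2·1617. Since 3403 ≡ 3 (mod 8), (2/3403) = -1. Now have -(1617/3403).
1617 ≡ 1 (mod 4), so quadratic reciprocity gives (1617/3403) = (3403/1617). Reduce: 3403 ≡ 169 (mod 1617). Now have -(169/1617).
169 ≡ 1 (mod 4), so quadratic reciprocity gives (169/1617) = (1617/169). Reduce: 1617 ≡ 96 (mod 169). Now have -(96/169).
Factor out 2: 96 = 2^5·3. Since 169 ≡ 1 (mod 8), (2/169) = +1, and (2/169)^5 = +1. Now have -(3/169).
169 ≡ 1 (mod 4), so quadratic reciprocity gives (3/169) = (169/3). Reduce: 169 ≡ 1 (mod 3). Now have -(1/3).
(1/3) = 1. Collecting the sign factors: -1.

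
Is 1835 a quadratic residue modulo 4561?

no

(1835|4561)
  = (4561|1835)    [QR: 4561 ≡ 1 mod 4, sign kept]
  = (891|1835)    [4561 ≡ 891 mod 1835]
  = -(1835|891)    [QR: both ≡ 3 mod 4, sign flips]
  = -(53|891)    [1835 ≡ 53 mod 891]
  = -(891|53)    [QR: 53 ≡ 1 mod 4, sign kept]
  = -(43|53)    [891 ≡ 43 mod 53]
  = -(53|43)    [QR: 53 ≡ 1 mod 4, sign kept]
  = -(10|43)    [53 ≡ 10 mod 43]
  = (5|43)    [43 ≡ 3 mod 8 ⇒ (2|43) = -1]
  = (43|5)    [QR: 5 ≡ 1 mod 4, sign kept]
  = (3|5)    [43 ≡ 3 mod 5]
  = (5|3)    [QR: 5 ≡ 1 mod 4, sign kept]
  = (2|3)    [5 ≡ 2 mod 3]
  = -(1|3)    [3 ≡ 3 mod 8 ⇒ (2|3) = -1]
  = -1    [(1|3) = 1]
The Legendre symbol is -1, so x^2 ≡ 1835 (mod 4561) has no solution.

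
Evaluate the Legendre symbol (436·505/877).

1

By multiplicativity, (436·505/877) = (436/877)·(505/877).
First factor (436/877):
(436/877)
  = (109/877)    [877 ≡ 5 mod 8 ⇒ (2/877)^2 = +1]
  = (877/109)    [QR: 109 ≡ 1 mod 4, sign kept]
  = (5/109)    [877 ≡ 5 mod 109]
  = (109/5)    [QR: 5 ≡ 1 mod 4, sign kept]
  = (4/5)    [109 ≡ 4 mod 5]
  = (1/5)    [5 ≡ 5 mod 8 ⇒ (2/5)^2 = +1]
  = 1    [(1/5) = 1]
Second factor (505/877):
(505/877)
  = (877/505)    [QR: 505 ≡ 1 mod 4, sign kept]
  = (372/505)    [877 ≡ 372 mod 505]
  = (93/505)    [505 ≡ 1 mod 8 ⇒ (2/505)^2 = +1]
  = (505/93)    [QR: 93 ≡ 1 mod 4, sign kept]
  = (40/93)    [505 ≡ 40 mod 93]
  = -(5/93)    [93 ≡ 5 mod 8 ⇒ (2/93)^3 = -1]
  = -(93/5)    [QR: 5 ≡ 1 mod 4, sign kept]
  = -(3/5)    [93 ≡ 3 mod 5]
  = -(5/3)    [QR: 5 ≡ 1 mod 4, sign kept]
  = -(2/3)    [5 ≡ 2 mod 3]
  = (1/3)    [3 ≡ 3 mod 8 ⇒ (2/3) = -1]
  = 1    [(1/3) = 1]
Product: (1)·(1) = 1.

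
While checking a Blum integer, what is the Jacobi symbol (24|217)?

(24|217)
  = (3|217)    [217 ≡ 1 mod 8 ⇒ (2|217)^3 = +1]
  = (217|3)    [QR: 217 ≡ 1 mod 4, sign kept]
  = (1|3)    [217 ≡ 1 mod 3]
  = 1    [(1|3) = 1]

1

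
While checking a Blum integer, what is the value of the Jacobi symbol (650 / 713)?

Factor out 2: 650 = 2·325. Since 713 ≡ 1 (mod 8), (2 / 713) = +1. Now have (325 / 713).
325 ≡ 1 (mod 4), so quadratic reciprocity gives (325 / 713) = (713 / 325). Reduce: 713 ≡ 63 (mod 325). Now have (63 / 325).
325 ≡ 1 (mod 4), so quadratic reciprocity gives (63 / 325) = (325 / 63). Reduce: 325 ≡ 10 (mod 63). Now have (10 / 63).
Factor out 2: 10 = 2·5. Since 63 ≡ 7 (mod 8), (2 / 63) = +1. Now have (5 / 63).
5 ≡ 1 (mod 4), so quadratic reciprocity gives (5 / 63) = (63 / 5). Reduce: 63 ≡ 3 (mod 5). Now have (3 / 5).
5 ≡ 1 (mod 4), so quadratic reciprocity gives (3 / 5) = (5 / 3). Reduce: 5 ≡ 2 (mod 3). Now have (2 / 3).
Factor out 2: 2 = 2. Since 3 ≡ 3 (mod 8), (2 / 3) = -1. Now have -(1 / 3).
(1 / 3) = 1. Collecting the sign factors: -1.

-1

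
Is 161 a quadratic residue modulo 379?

(161|379)
  = (379|161)    [QR: 161 ≡ 1 mod 4, sign kept]
  = (57|161)    [379 ≡ 57 mod 161]
  = (161|57)    [QR: 57 ≡ 1 mod 4, sign kept]
  = (47|57)    [161 ≡ 47 mod 57]
  = (57|47)    [QR: 57 ≡ 1 mod 4, sign kept]
  = (10|47)    [57 ≡ 10 mod 47]
  = (5|47)    [47 ≡ 7 mod 8 ⇒ (2|47) = +1]
  = (47|5)    [QR: 5 ≡ 1 mod 4, sign kept]
  = (2|5)    [47 ≡ 2 mod 5]
  = -(1|5)    [5 ≡ 5 mod 8 ⇒ (2|5) = -1]
  = -1    [(1|5) = 1]
The Legendre symbol is -1, so x^2 ≡ 161 (mod 379) has no solution.

no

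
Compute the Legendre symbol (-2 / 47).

-1

(-2 / 47)
  = -(2 / 47)    [47 ≡ 3 mod 4 ⇒ (-1 / 47) = -1]
  = -(1 / 47)    [47 ≡ 7 mod 8 ⇒ (2 / 47) = +1]
  = -1    [(1 / 47) = 1]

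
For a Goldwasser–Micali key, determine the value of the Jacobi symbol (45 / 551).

1

45 ≡ 1 (mod 4), so quadratic reciprocity gives (45 / 551) = (551 / 45). Reduce: 551 ≡ 11 (mod 45). Now have (11 / 45).
45 ≡ 1 (mod 4), so quadratic reciprocity gives (11 / 45) = (45 / 11). Reduce: 45 ≡ 1 (mod 11). Now have (1 / 11).
(1 / 11) = 1. Collecting the sign factors: 1.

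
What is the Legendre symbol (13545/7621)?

(13545/7621)
  = (5924/7621)    [13545 ≡ 5924 mod 7621]
  = (1481/7621)    [7621 ≡ 5 mod 8 ⇒ (2/7621)^2 = +1]
  = (7621/1481)    [QR: 1481 ≡ 1 mod 4, sign kept]
  = (216/1481)    [7621 ≡ 216 mod 1481]
  = (27/1481)    [1481 ≡ 1 mod 8 ⇒ (2/1481)^3 = +1]
  = (1481/27)    [QR: 1481 ≡ 1 mod 4, sign kept]
  = (23/27)    [1481 ≡ 23 mod 27]
  = -(27/23)    [QR: both ≡ 3 mod 4, sign flips]
  = -(4/23)    [27 ≡ 4 mod 23]
  = -(1/23)    [23 ≡ 7 mod 8 ⇒ (2/23)^2 = +1]
  = -1    [(1/23) = 1]

-1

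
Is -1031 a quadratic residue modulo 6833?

no

(-1031|6833)
  = (5802|6833)    [-1031 ≡ 5802 mod 6833]
  = (2901|6833)    [6833 ≡ 1 mod 8 ⇒ (2|6833) = +1]
  = (6833|2901)    [QR: 2901 ≡ 1 mod 4, sign kept]
  = (1031|2901)    [6833 ≡ 1031 mod 2901]
  = (2901|1031)    [QR: 2901 ≡ 1 mod 4, sign kept]
  = (839|1031)    [2901 ≡ 839 mod 1031]
  = -(1031|839)    [QR: both ≡ 3 mod 4, sign flips]
  = -(192|839)    [1031 ≡ 192 mod 839]
  = -(3|839)    [839 ≡ 7 mod 8 ⇒ (2|839)^6 = +1]
  = (839|3)    [QR: both ≡ 3 mod 4, sign flips]
  = (2|3)    [839 ≡ 2 mod 3]
  = -(1|3)    [3 ≡ 3 mod 8 ⇒ (2|3) = -1]
  = -1    [(1|3) = 1]
(-1031|6833) = -1, and 6833 is prime, so -1031 is not a quadratic residue mod 6833.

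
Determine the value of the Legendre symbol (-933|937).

1

(-933|937)
  = (4|937)    [-933 ≡ 4 mod 937]
  = (1|937)    [937 ≡ 1 mod 8 ⇒ (2|937)^2 = +1]
  = 1    [(1|937) = 1]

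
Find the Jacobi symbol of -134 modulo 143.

1

Reduce the numerator: -134 ≡ 9 (mod 143), so (-134|143) = (9|143).
9 ≡ 1 (mod 4), so quadratic reciprocity gives (9|143) = (143|9). Reduce: 143 ≡ 8 (mod 9). Now have (8|9).
Factor out 2: 8 = 2^3. Since 9 ≡ 1 (mod 8), (2|9) = +1, and (2|9)^3 = +1. Now have (1|9).
(1|9) = 1. Collecting the sign factors: 1.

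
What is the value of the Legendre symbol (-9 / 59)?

Pull out -1: (-9 / 59) = (-1 / 59)·(9 / 59). Since 59 ≡ 3 (mod 4), (-1 / 59) = -1. Now have -(9 / 59).
9 ≡ 1 (mod 4), so quadratic reciprocity gives (9 / 59) = (59 / 9). Reduce: 59 ≡ 5 (mod 9). Now have -(5 / 9).
5 ≡ 1 (mod 4), so quadratic reciprocity gives (5 / 9) = (9 / 5). Reduce: 9 ≡ 4 (mod 5). Now have -(4 / 5).
Factor out 2: 4 = 2^2. Since 5 ≡ 5 (mod 8), (2 / 5) = -1, and (2 / 5)^2 = +1. Now have -(1 / 5).
(1 / 5) = 1. Collecting the sign factors: -1.

-1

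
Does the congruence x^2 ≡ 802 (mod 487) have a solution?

yes

(802|487)
  = (315|487)    [802 ≡ 315 mod 487]
  = -(487|315)    [QR: both ≡ 3 mod 4, sign flips]
  = -(172|315)    [487 ≡ 172 mod 315]
  = -(43|315)    [315 ≡ 3 mod 8 ⇒ (2|315)^2 = +1]
  = (315|43)    [QR: both ≡ 3 mod 4, sign flips]
  = (14|43)    [315 ≡ 14 mod 43]
  = -(7|43)    [43 ≡ 3 mod 8 ⇒ (2|43) = -1]
  = (43|7)    [QR: both ≡ 3 mod 4, sign flips]
  = (1|7)    [43 ≡ 1 mod 7]
  = 1    [(1|7) = 1]
The Legendre symbol is 1, so x^2 ≡ 802 (mod 487) has solution.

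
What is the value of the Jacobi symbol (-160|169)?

1

Reduce the numerator: -160 ≡ 9 (mod 169), so (-160|169) = (9|169).
9 ≡ 1 (mod 4), so quadratic reciprocity gives (9|169) = (169|9). Reduce: 169 ≡ 7 (mod 9). Now have (7|9).
9 ≡ 1 (mod 4), so quadratic reciprocity gives (7|9) = (9|7). Reduce: 9 ≡ 2 (mod 7). Now have (2|7).
Factor out 2: 2 = 2. Since 7 ≡ 7 (mod 8), (2|7) = +1. Now have (1|7).
(1|7) = 1. Collecting the sign factors: 1.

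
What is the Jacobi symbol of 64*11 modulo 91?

By multiplicativity, (64·11|91) = (64|91)·(11|91).
First factor (64|91):
(64|91)
  = (1|91)    [91 ≡ 3 mod 8 ⇒ (2|91)^6 = +1]
  = 1    [(1|91) = 1]
Second factor (11|91):
(11|91)
  = -(91|11)    [QR: both ≡ 3 mod 4, sign flips]
  = -(3|11)    [91 ≡ 3 mod 11]
  = (11|3)    [QR: both ≡ 3 mod 4, sign flips]
  = (2|3)    [11 ≡ 2 mod 3]
  = -(1|3)    [3 ≡ 3 mod 8 ⇒ (2|3) = -1]
  = -1    [(1|3) = 1]
Product: (1)·(-1) = -1.

-1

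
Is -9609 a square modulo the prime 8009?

yes

(-9609|8009)
  = (6409|8009)    [-9609 ≡ 6409 mod 8009]
  = (8009|6409)    [QR: 6409 ≡ 1 mod 4, sign kept]
  = (1600|6409)    [8009 ≡ 1600 mod 6409]
  = (25|6409)    [6409 ≡ 1 mod 8 ⇒ (2|6409)^6 = +1]
  = (6409|25)    [QR: 25 ≡ 1 mod 4, sign kept]
  = (9|25)    [6409 ≡ 9 mod 25]
  = (25|9)    [QR: 9 ≡ 1 mod 4, sign kept]
  = (7|9)    [25 ≡ 7 mod 9]
  = (9|7)    [QR: 9 ≡ 1 mod 4, sign kept]
  = (2|7)    [9 ≡ 2 mod 7]
  = (1|7)    [7 ≡ 7 mod 8 ⇒ (2|7) = +1]
  = 1    [(1|7) = 1]
The Legendre symbol is 1, so x^2 ≡ -9609 (mod 8009) has solution.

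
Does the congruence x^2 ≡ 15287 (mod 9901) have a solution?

no

(15287/9901)
  = (5386/9901)    [15287 ≡ 5386 mod 9901]
  = -(2693/9901)    [9901 ≡ 5 mod 8 ⇒ (2/9901) = -1]
  = -(9901/2693)    [QR: 2693 ≡ 1 mod 4, sign kept]
  = -(1822/2693)    [9901 ≡ 1822 mod 2693]
  = (911/2693)    [2693 ≡ 5 mod 8 ⇒ (2/2693) = -1]
  = (2693/911)    [QR: 2693 ≡ 1 mod 4, sign kept]
  = (871/911)    [2693 ≡ 871 mod 911]
  = -(911/871)    [QR: both ≡ 3 mod 4, sign flips]
  = -(40/871)    [911 ≡ 40 mod 871]
  = -(5/871)    [871 ≡ 7 mod 8 ⇒ (2/871)^3 = +1]
  = -(871/5)    [QR: 5 ≡ 1 mod 4, sign kept]
  = -(1/5)    [871 ≡ 1 mod 5]
  = -1    [(1/5) = 1]
(15287/9901) = -1, and 9901 is prime, so 15287 is not a quadratic residue mod 9901.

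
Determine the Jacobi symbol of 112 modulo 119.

Factor out 2: 112 = 2^4·7. Since 119 ≡ 7 (mod 8), (2|119) = +1, and (2|119)^4 = +1. Now have (7|119).
Both 7 ≡ 3 and 119 ≡ 3 (mod 4), so reciprocity gives (7|119) = -(119|7). Reduce: 119 ≡ 0 (mod 7). Now have -(0|7).
The numerator is now 0 with denominator 7 > 1: the symbol is 0.

0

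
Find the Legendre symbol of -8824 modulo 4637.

-1

Reduce the numerator: -8824 ≡ 450 (mod 4637), so (-8824 / 4637) = (450 / 4637).
Factor out 2: 450 = 2·225. Since 4637 ≡ 5 (mod 8), (2 / 4637) = -1. Now have -(225 / 4637).
225 ≡ 1 (mod 4), so quadratic reciprocity gives (225 / 4637) = (4637 / 225). Reduce: 4637 ≡ 137 (mod 225). Now have -(137 / 225).
137 ≡ 1 (mod 4), so quadratic reciprocity gives (137 / 225) = (225 / 137). Reduce: 225 ≡ 88 (mod 137). Now have -(88 / 137).
Factor out 2: 88 = 2^3·11. Since 137 ≡ 1 (mod 8), (2 / 137) = +1, and (2 / 137)^3 = +1. Now have -(11 / 137).
137 ≡ 1 (mod 4), so quadratic reciprocity gives (11 / 137) = (137 / 11). Reduce: 137 ≡ 5 (mod 11). Now have -(5 / 11).
5 ≡ 1 (mod 4), so quadratic reciprocity gives (5 / 11) = (11 / 5). Reduce: 11 ≡ 1 (mod 5). Now have -(1 / 5).
(1 / 5) = 1. Collecting the sign factors: -1.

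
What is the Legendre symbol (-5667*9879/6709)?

-1

By multiplicativity, (-5667·9879/6709) = (-5667/6709)·(9879/6709).
First factor (-5667/6709):
Reduce the numerator: -5667 ≡ 1042 (mod 6709), so (-5667/6709) = (1042/6709).
Factor out 2: 1042 = 2·521. Since 6709 ≡ 5 (mod 8), (2/6709) = -1. Now have -(521/6709).
521 ≡ 1 (mod 4), so quadratic reciprocity gives (521/6709) = (6709/521). Reduce: 6709 ≡ 457 (mod 521). Now have -(457/521).
457 ≡ 1 (mod 4), so quadratic reciprocity gives (457/521) = (521/457). Reduce: 521 ≡ 64 (mod 457). Now have -(64/457).
Factor out 2: 64 = 2^6. Since 457 ≡ 1 (mod 8), (2/457) = +1, and (2/457)^6 = +1. Now have -(1/457).
(1/457) = 1. Collecting the sign factors: -1.
Second factor (9879/6709):
Reduce the numerator: 9879 ≡ 3170 (mod 6709), so (9879/6709) = (3170/6709).
Factor out 2: 3170 = 2·1585. Since 6709 ≡ 5 (mod 8), (2/6709) = -1. Now have -(1585/6709).
1585 ≡ 1 (mod 4), so quadratic reciprocity gives (1585/6709) = (6709/1585). Reduce: 6709 ≡ 369 (mod 1585). Now have -(369/1585).
369 ≡ 1 (mod 4), so quadratic reciprocity gives (369/1585) = (1585/369). Reduce: 1585 ≡ 109 (mod 369). Now have -(109/369).
109 ≡ 1 (mod 4), so quadratic reciprocity gives (109/369) = (369/109). Reduce: 369 ≡ 42 (mod 109). Now have -(42/109).
Factor out 2: 42 = 2·21. Since 109 ≡ 5 (mod 8), (2/109) = -1. Now have (21/109).
21 ≡ 1 (mod 4), so quadratic reciprocity gives (21/109) = (109/21). Reduce: 109 ≡ 4 (mod 21). Now have (4/21).
Factor out 2: 4 = 2^2. Since 21 ≡ 5 (mod 8), (2/21) = -1, and (2/21)^2 = +1. Now have (1/21).
(1/21) = 1. Collecting the sign factors: 1.
Product: (-1)·(1) = -1.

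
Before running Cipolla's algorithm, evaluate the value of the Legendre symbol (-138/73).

Pull out -1: (-138/73) = (-1/73)·(138/73). Since 73 ≡ 1 (mod 4), (-1/73) = +1. Now have (138/73).
Reduce the numerator: 138 ≡ 65 (mod 73), so (138/73) = (65/73).
65 ≡ 1 (mod 4), so quadratic reciprocity gives (65/73) = (73/65). Reduce: 73 ≡ 8 (mod 65). Now have (8/65).
Factor out 2: 8 = 2^3. Since 65 ≡ 1 (mod 8), (2/65) = +1, and (2/65)^3 = +1. Now have (1/65).
(1/65) = 1. Collecting the sign factors: 1.

1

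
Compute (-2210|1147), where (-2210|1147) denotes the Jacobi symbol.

Reduce the numerator: -2210 ≡ 84 (mod 1147), so (-2210|1147) = (84|1147).
Factor out 2: 84 = 2^2·21. Since 1147 ≡ 3 (mod 8), (2|1147) = -1, and (2|1147)^2 = +1. Now have (21|1147).
21 ≡ 1 (mod 4), so quadratic reciprocity gives (21|1147) = (1147|21). Reduce: 1147 ≡ 13 (mod 21). Now have (13|21).
13 ≡ 1 (mod 4), so quadratic reciprocity gives (13|21) = (21|13). Reduce: 21 ≡ 8 (mod 13). Now have (8|13).
Factor out 2: 8 = 2^3. Since 13 ≡ 5 (mod 8), (2|13) = -1, and (2|13)^3 = -1. Now have -(1|13).
(1|13) = 1. Collecting the sign factors: -1.

-1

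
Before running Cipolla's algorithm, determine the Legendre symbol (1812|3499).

(1812|3499)
  = (453|3499)    [3499 ≡ 3 mod 8 ⇒ (2|3499)^2 = +1]
  = (3499|453)    [QR: 453 ≡ 1 mod 4, sign kept]
  = (328|453)    [3499 ≡ 328 mod 453]
  = -(41|453)    [453 ≡ 5 mod 8 ⇒ (2|453)^3 = -1]
  = -(453|41)    [QR: 41 ≡ 1 mod 4, sign kept]
  = -(2|41)    [453 ≡ 2 mod 41]
  = -(1|41)    [41 ≡ 1 mod 8 ⇒ (2|41) = +1]
  = -1    [(1|41) = 1]

-1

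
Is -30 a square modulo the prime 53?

no

(-30|53)
  = (30|53)    [53 ≡ 1 mod 4 ⇒ (-1|53) = +1]
  = -(15|53)    [53 ≡ 5 mod 8 ⇒ (2|53) = -1]
  = -(53|15)    [QR: 53 ≡ 1 mod 4, sign kept]
  = -(8|15)    [53 ≡ 8 mod 15]
  = -(1|15)    [15 ≡ 7 mod 8 ⇒ (2|15)^3 = +1]
  = -1    [(1|15) = 1]
The Legendre symbol is -1, so x^2 ≡ -30 (mod 53) has no solution.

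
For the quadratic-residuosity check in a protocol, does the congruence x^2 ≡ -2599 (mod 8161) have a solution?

no

Reduce the numerator: -2599 ≡ 5562 (mod 8161), so (-2599/8161) = (5562/8161).
Factor out 2: 5562 = 2·2781. Since 8161 ≡ 1 (mod 8), (2/8161) = +1. Now have (2781/8161).
2781 ≡ 1 (mod 4), so quadratic reciprocity gives (2781/8161) = (8161/2781). Reduce: 8161 ≡ 2599 (mod 2781). Now have (2599/2781).
2781 ≡ 1 (mod 4), so quadratic reciprocity gives (2599/2781) = (2781/2599). Reduce: 2781 ≡ 182 (mod 2599). Now have (182/2599).
Factor out 2: 182 = 2·91. Since 2599 ≡ 7 (mod 8), (2/2599) = +1. Now have (91/2599).
Both 91 ≡ 3 and 2599 ≡ 3 (mod 4), so reciprocity gives (91/2599) = -(2599/91). Reduce: 2599 ≡ 51 (mod 91). Now have -(51/91).
Both 51 ≡ 3 and 91 ≡ 3 (mod 4), so reciprocity gives (51/91) = -(91/51). Reduce: 91 ≡ 40 (mod 51). Now have (40/51).
Factor out 2: 40 = 2^3·5. Since 51 ≡ 3 (mod 8), (2/51) = -1, and (2/51)^3 = -1. Now have -(5/51).
5 ≡ 1 (mod 4), so quadratic reciprocity gives (5/51) = (51/5). Reduce: 51 ≡ 1 (mod 5). Now have -(1/5).
(1/5) = 1. Collecting the sign factors: -1.
The Legendre symbol is -1, so x^2 ≡ -2599 (mod 8161) has no solution.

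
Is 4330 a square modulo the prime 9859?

no

Factor out 2: 4330 = 2·2165. Since 9859 ≡ 3 (mod 8), (2|9859) = -1. Now have -(2165|9859).
2165 ≡ 1 (mod 4), so quadratic reciprocity gives (2165|9859) = (9859|2165). Reduce: 9859 ≡ 1199 (mod 2165). Now have -(1199|2165).
2165 ≡ 1 (mod 4), so quadratic reciprocity gives (1199|2165) = (2165|1199). Reduce: 2165 ≡ 966 (mod 1199). Now have -(966|1199).
Factor out 2: 966 = 2·483. Since 1199 ≡ 7 (mod 8), (2|1199) = +1. Now have -(483|1199).
Both 483 ≡ 3 and 1199 ≡ 3 (mod 4), so reciprocity gives (483|1199) = -(1199|483). Reduce: 1199 ≡ 233 (mod 483). Now have (233|483).
233 ≡ 1 (mod 4), so quadratic reciprocity gives (233|483) = (483|233). Reduce: 483 ≡ 17 (mod 233). Now have (17|233).
17 ≡ 1 (mod 4), so quadratic reciprocity gives (17|233) = (233|17). Reduce: 233 ≡ 12 (mod 17). Now have (12|17).
Factor out 2: 12 = 2^2·3. Since 17 ≡ 1 (mod 8), (2|17) = +1, and (2|17)^2 = +1. Now have (3|17).
17 ≡ 1 (mod 4), so quadratic reciprocity gives (3|17) = (17|3). Reduce: 17 ≡ 2 (mod 3). Now have (2|3).
Factor out 2: 2 = 2. Since 3 ≡ 3 (mod 8), (2|3) = -1. Now have -(1|3).
(1|3) = 1. Collecting the sign factors: -1.
(4330|9859) = -1, and 9859 is prime, so 4330 is not a quadratic residue mod 9859.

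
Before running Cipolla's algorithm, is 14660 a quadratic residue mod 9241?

no

(14660/9241)
  = (5419/9241)    [14660 ≡ 5419 mod 9241]
  = (9241/5419)    [QR: 9241 ≡ 1 mod 4, sign kept]
  = (3822/5419)    [9241 ≡ 3822 mod 5419]
  = -(1911/5419)    [5419 ≡ 3 mod 8 ⇒ (2/5419) = -1]
  = (5419/1911)    [QR: both ≡ 3 mod 4, sign flips]
  = (1597/1911)    [5419 ≡ 1597 mod 1911]
  = (1911/1597)    [QR: 1597 ≡ 1 mod 4, sign kept]
  = (314/1597)    [1911 ≡ 314 mod 1597]
  = -(157/1597)    [1597 ≡ 5 mod 8 ⇒ (2/1597) = -1]
  = -(1597/157)    [QR: 157 ≡ 1 mod 4, sign kept]
  = -(27/157)    [1597 ≡ 27 mod 157]
  = -(157/27)    [QR: 157 ≡ 1 mod 4, sign kept]
  = -(22/27)    [157 ≡ 22 mod 27]
  = (11/27)    [27 ≡ 3 mod 8 ⇒ (2/27) = -1]
  = -(27/11)    [QR: both ≡ 3 mod 4, sign flips]
  = -(5/11)    [27 ≡ 5 mod 11]
  = -(11/5)    [QR: 5 ≡ 1 mod 4, sign kept]
  = -(1/5)    [11 ≡ 1 mod 5]
  = -1    [(1/5) = 1]
(14660/9241) = -1, and 9241 is prime, so 14660 is not a quadratic residue mod 9241.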